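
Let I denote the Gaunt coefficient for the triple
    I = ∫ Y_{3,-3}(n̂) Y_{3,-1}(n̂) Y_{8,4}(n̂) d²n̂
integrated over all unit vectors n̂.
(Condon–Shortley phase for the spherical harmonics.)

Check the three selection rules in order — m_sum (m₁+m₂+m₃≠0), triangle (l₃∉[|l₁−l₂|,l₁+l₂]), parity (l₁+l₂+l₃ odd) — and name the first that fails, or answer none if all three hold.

triangle

m₁+m₂+m₃ = -3 − 1 + 4 = 0  ✓
triangle: |3−3|=0 ≤ l₃=8 ≤ 3+3=6  ✗
parity: l₁+l₂+l₃ = 14 is even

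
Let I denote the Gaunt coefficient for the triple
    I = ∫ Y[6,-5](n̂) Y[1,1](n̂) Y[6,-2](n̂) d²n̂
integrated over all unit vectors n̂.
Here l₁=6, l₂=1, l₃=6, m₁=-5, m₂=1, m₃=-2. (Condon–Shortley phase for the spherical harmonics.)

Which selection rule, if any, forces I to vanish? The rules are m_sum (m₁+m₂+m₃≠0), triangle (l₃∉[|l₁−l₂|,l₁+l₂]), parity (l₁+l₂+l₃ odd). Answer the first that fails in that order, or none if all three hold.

m₁+m₂+m₃ = -5 + 1 − 2 = -6  ✗
triangle: |6−1|=5 ≤ l₃=6 ≤ 6+1=7
parity: l₁+l₂+l₃ = 13 is odd

m_sum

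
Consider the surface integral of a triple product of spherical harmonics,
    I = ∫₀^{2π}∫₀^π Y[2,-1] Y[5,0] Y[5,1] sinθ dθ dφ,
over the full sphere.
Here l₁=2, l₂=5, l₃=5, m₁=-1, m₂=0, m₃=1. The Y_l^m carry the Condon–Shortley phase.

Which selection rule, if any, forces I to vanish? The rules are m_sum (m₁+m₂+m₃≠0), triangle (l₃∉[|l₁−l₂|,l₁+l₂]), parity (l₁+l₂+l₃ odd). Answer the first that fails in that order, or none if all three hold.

none

azimuthal sum: -1 + 0 + 1 = 0  ✓
3 ≤ 5 ≤ 7 (triangle on l)  ✓
L = 2 + 5 + 5 = 12 (even)  ✓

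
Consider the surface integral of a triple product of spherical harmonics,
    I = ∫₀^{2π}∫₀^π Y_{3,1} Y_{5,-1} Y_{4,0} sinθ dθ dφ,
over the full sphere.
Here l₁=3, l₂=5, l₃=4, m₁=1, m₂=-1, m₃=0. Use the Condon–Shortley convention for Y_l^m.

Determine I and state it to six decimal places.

-0.086020

m-sum 0 ✓  L=12 even ✓  2≤4≤8 ✓
Π(2lᵢ+1) = 7×11×9 = 693
triangle coeff Δ(3,5,4) = 1/180180
Σ_t [1,3]: t=1:−1/576 t=2:+1/144 t=3:−1/576 = 1/288
(3j)²=20/1001 [(3 5 4; 0 0 0)], sign=+1
Σ_t [0,2]: t=0:+1/2304 t=1:−1/216 t=2:+1/384 = -11/6912
(3j)²=11/1638 [(3 5 4; 1 -1 0)], sign=-1
⇒ 4πI² = 110/1183
I = (-1)√(110/1183/(4π)) = -0.08601992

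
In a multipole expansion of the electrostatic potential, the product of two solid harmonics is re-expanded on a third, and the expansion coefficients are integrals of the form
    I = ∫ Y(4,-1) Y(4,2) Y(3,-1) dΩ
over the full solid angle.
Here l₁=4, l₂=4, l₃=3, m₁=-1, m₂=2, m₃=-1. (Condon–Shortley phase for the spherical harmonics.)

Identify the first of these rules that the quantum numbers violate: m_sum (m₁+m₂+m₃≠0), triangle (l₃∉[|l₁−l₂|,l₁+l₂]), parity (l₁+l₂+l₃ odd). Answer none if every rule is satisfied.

parity

m₁+m₂+m₃ = -1 + 2 − 1 = 0  ✓
triangle: |4−4|=0 ≤ l₃=3 ≤ 4+4=8  ✓
parity: l₁+l₂+l₃ = 11 is odd  ✗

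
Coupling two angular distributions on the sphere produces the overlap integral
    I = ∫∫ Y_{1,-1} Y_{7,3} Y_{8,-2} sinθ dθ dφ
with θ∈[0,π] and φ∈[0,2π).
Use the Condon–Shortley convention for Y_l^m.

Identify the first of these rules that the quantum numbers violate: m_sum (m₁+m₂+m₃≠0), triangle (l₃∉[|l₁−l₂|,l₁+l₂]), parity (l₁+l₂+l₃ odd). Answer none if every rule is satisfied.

none

Σmᵢ = 0  ✓
l₃∈[|l₁−l₂|,l₁+l₂]=[6,8], have l₃=8  ✓
Σlᵢ = 16 ⇒ even  ✓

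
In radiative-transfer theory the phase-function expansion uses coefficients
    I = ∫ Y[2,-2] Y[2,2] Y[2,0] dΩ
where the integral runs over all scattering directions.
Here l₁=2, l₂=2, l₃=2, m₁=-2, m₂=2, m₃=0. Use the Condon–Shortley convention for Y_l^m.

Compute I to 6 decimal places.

-0.180224

Checks pass: Σm=0; 6 even; l₃=2∈[0,4].
(2·2+1)(2·2+1)(2·2+1) = 125
Δ: 2! 2! 2! / 7! → 1/630
sum: t=0:+1/8 t=1:−1/1 t=2:+1/8 = -3/4
3j²(2 2 2; 0 0 0) = Δ·Π!·Σ² = 2/35  (sign -1)
sum: t=2:+1/8 = 1/8
3j²(2 2 2; -2 2 0) = Δ·Π!·Σ² = 2/35  (sign +1)
combine: 4πI² = 125·2/35·2/35 = 20/49
take √, sign -1: I = -0.18022375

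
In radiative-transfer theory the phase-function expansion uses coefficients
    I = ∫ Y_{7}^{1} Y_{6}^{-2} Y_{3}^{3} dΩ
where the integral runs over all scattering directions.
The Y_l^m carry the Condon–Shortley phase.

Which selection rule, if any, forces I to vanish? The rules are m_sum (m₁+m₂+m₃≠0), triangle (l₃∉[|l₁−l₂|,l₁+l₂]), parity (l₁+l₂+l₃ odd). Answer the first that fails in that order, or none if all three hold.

m₁+m₂+m₃ = 1 − 2 + 3 = 2  ✗
triangle: |7−6|=1 ≤ l₃=3 ≤ 7+6=13
parity: l₁+l₂+l₃ = 16 is even

m_sum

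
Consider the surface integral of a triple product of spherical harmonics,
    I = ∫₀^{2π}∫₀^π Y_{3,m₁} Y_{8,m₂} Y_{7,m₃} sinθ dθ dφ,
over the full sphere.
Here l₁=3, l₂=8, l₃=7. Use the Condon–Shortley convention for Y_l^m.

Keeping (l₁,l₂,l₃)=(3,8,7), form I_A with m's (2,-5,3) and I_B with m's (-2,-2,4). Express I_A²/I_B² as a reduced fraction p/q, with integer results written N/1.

416/1445

Shared (l₁,l₂,l₃)=(3,8,7): N and (l;000)² cancel in I_A²/I_B².
A: Δ = 4!·2!·12!/19! = 1/5290740; Racah Σ t=0..1: t=0:+1/52254720 t=1:−1/87091200 = 1/130636800; ⇒ 3j(3 8 7; 2 -5 3)² = 88/20349, sgn +1
B: Δ = 4!·2!·12!/19! = 1/5290740; Racah Σ t=3..4: t=3:−1/26127360 t=4:+1/174182400 = -17/522547200; ⇒ 3j(3 8 7; -2 -2 4)² = 935/62244, sgn +1
I_A²/I_B² = (88/20349)/(935/62244) = 416/1445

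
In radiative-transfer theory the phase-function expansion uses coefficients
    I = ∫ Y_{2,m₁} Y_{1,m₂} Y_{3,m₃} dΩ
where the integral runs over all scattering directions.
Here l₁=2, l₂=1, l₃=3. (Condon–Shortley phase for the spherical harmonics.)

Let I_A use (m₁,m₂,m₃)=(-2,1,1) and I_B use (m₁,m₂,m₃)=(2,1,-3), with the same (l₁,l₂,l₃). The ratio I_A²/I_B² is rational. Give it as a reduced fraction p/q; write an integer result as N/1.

1/15

Shared (l₁,l₂,l₃)=(2,1,3): N and (l;000)² cancel in I_A²/I_B².
A: Δ = 0!·4!·2!/7! = 1/105; Racah Σ t=0..0: t=0:+1/48 = 1/48; ⇒ 3j(2 1 3; -2 1 1)² = 1/105, sgn +1
B: Δ = 0!·4!·2!/7! = 1/105; Racah Σ t=0..0: t=0:+1/48 = 1/48; ⇒ 3j(2 1 3; 2 1 -3)² = 1/7, sgn +1
I_A²/I_B² = (1/105)/(1/7) = 1/15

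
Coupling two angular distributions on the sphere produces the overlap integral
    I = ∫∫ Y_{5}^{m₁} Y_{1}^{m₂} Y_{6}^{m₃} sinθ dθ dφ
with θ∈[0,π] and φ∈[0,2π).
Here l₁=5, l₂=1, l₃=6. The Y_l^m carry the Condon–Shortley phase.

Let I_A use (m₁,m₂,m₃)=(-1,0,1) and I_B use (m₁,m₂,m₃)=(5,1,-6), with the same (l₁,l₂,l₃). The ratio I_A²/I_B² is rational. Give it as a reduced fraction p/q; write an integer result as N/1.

35/66

l's match ⇒ only the (l;m) 3-j factors differ between A and B.
A: triangle coeff Δ(5,1,6) = 1/858; Σ_t [0,0]: t=0:+1/17280 = 1/17280; (3j)²=35/858 [(5 1 6; -1 0 1)], sign=-1
B: triangle coeff Δ(5,1,6) = 1/858; Σ_t [0,0]: t=0:+1/7257600 = 1/7257600; (3j)²=1/13 [(5 1 6; 5 1 -6)], sign=+1
I_A²/I_B² = (35/858)/(1/13) = 35/66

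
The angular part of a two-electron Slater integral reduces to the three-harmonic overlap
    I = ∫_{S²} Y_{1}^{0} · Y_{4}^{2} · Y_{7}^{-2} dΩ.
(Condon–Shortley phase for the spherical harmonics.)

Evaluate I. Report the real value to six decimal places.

l₃=7 ∉ [3,5] — triangle fails ⇒ I = 0

0.000000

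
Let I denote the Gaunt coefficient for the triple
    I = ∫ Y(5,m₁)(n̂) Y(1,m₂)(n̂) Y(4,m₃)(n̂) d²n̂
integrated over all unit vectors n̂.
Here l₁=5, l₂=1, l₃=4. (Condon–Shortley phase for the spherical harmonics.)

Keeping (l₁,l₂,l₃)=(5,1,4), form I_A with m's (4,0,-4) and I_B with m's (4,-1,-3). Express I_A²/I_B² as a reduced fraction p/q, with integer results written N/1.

Shared (l₁,l₂,l₃)=(5,1,4): N and (l;000)² cancel in I_A²/I_B².
A: Δ = 2!·8!·0!/11! = 1/495; Racah Σ t=1..1: t=1:−1/40320 = -1/40320; ⇒ 3j(5 1 4; 4 0 -4)² = 1/55, sgn -1
B: Δ = 2!·8!·0!/11! = 1/495; Racah Σ t=0..0: t=0:+1/10080 = 1/10080; ⇒ 3j(5 1 4; 4 -1 -3)² = 4/55, sgn -1
I_A²/I_B² = (1/55)/(4/55) = 1/4

1/4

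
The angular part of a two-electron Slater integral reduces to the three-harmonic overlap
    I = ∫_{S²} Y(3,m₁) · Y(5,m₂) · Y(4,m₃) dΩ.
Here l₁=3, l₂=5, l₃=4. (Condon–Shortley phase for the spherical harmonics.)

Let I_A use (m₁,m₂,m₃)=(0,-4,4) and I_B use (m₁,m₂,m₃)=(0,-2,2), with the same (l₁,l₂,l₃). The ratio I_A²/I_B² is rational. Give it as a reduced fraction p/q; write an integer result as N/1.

l's match ⇒ only the (l;m) 3-j factors differ between A and B.
A: triangle coeff Δ(3,5,4) = 1/180180; Σ_t [1,1]: t=1:−1/8640 = -1/8640; (3j)²=28/715 [(3 5 4; 0 -4 4)], sign=-1
B: triangle coeff Δ(3,5,4) = 1/180180; Σ_t [1,3]: t=1:−1/576 t=2:+1/480 t=3:−1/8640 = 1/4320; (3j)²=1/2145 [(3 5 4; 0 -2 2)], sign=+1
I_A²/I_B² = (28/715)/(1/2145) = 84/1

84/1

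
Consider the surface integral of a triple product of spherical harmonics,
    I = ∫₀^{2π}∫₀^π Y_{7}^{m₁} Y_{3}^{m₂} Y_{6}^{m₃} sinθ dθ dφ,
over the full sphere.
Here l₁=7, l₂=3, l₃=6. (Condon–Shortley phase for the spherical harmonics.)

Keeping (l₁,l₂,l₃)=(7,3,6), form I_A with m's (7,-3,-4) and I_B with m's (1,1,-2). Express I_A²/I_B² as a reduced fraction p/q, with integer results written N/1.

Same 7,3,6: normalisation and zero-m 3j drop out of the ratio.
A: Δ: 4! 10! 2! / 17! → 1/2042040; sum: t=0:+1/174182400 = 1/174182400; 3j²(7 3 6; 7 -3 -4) = Δ·Π!·Σ² = 1/136  (sign +1)
B: Δ: 4! 10! 2! / 17! → 1/2042040; sum: t=2:+1/138240 t=3:−1/181440 t=4:+1/3870720 = 23/11612160; 3j²(7 3 6; 1 1 -2) = Δ·Π!·Σ² = 529/204204  (sign +1)
I_A²/I_B² = (1/136)/(529/204204) = 3003/1058

3003/1058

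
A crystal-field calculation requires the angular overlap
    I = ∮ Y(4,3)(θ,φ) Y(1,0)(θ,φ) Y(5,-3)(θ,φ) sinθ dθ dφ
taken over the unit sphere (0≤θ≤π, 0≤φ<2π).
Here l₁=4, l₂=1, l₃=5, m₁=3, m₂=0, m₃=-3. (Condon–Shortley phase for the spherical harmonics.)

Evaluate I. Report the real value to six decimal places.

-0.196426

Checks pass: Σm=0; 10 even; l₃=5∈[3,5].
(2·4+1)(2·1+1)(2·5+1) = 297
Δ: 0! 8! 2! / 11! → 1/495
sum: t=0:+1/576 = 1/576
3j²(4 1 5; 0 0 0) = Δ·Π!·Σ² = 5/99  (sign -1)
sum: t=0:+1/5040 = 1/5040
3j²(4 1 5; 3 0 -3) = Δ·Π!·Σ² = 16/495  (sign +1)
combine: 4πI² = 297·5/99·16/495 = 16/33
take √, sign -1: I = -0.19642560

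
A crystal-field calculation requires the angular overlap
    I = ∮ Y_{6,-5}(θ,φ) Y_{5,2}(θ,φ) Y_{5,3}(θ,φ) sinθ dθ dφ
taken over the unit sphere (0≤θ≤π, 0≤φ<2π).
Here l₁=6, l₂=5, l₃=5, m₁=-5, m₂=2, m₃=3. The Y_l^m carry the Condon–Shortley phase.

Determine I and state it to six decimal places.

-0.065948

Rules hold: Σm=0, L=16 even, 1≤5≤11.
N = 13·11·11 = 1573
Δ = 6!·6!·4!/17! = 1/28588560
Racah Σ t=1..5: t=1:−1/345600 t=2:+1/13824 t=3:−1/5184 t=4:+1/13824 t=5:−1/345600 = -7/129600
⇒ 3j(6 5 5; 0 0 0)² = 80/7293, sgn +1
Racah Σ t=5..6: t=5:−1/345600 t=6:+1/518400 = -1/1036800
⇒ 3j(6 5 5; -5 2 3)² = 7/2210, sgn -1
4πI² = N·(3j₀)²·(3jₘ)² = 616/11271
I = -1·√(0.0546535/4π) = -0.06594839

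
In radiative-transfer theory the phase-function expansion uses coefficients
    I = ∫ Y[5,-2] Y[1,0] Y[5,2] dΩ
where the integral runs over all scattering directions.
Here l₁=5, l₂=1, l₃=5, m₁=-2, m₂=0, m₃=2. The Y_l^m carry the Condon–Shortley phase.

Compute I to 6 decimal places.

L=11 odd ⇒ parity kills the (l;000) factor ⇒ I = 0

0.000000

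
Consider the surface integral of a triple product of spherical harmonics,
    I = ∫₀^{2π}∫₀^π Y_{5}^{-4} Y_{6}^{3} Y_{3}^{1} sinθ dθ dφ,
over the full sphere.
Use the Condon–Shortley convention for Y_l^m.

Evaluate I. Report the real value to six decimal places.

0.176531

Rules hold: Σm=0, L=14 even, 1≤3≤11.
N = 11·13·7 = 1001
Δ = 8!·2!·4!/15! = 1/675675
Racah Σ t=3..5: t=3:−1/8640 t=4:+1/2304 t=5:−1/8640 = 7/34560
⇒ 3j(5 6 3; 0 0 0)² = 7/429, sgn -1
Racah Σ t=7..8: t=7:−1/40320 t=8:+1/241920 = -1/48384
⇒ 3j(5 6 3; -4 3 1)² = 24/1001, sgn -1
4πI² = N·(3j₀)²·(3jₘ)² = 56/143
I = +1·√(0.391608/4π) = 0.17653103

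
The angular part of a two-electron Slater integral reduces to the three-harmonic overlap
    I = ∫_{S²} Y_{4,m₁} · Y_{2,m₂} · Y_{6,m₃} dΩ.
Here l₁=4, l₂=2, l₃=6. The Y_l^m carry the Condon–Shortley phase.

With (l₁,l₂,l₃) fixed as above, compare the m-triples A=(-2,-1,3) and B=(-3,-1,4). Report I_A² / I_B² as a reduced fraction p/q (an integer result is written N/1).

21/20

Shared (l₁,l₂,l₃)=(4,2,6): N and (l;000)² cancel in I_A²/I_B².
A: Δ = 0!·8!·4!/13! = 1/6435; Racah Σ t=0..0: t=0:+1/8640 = 1/8640; ⇒ 3j(4 2 6; -2 -1 3)² = 28/715, sgn -1
B: Δ = 0!·8!·4!/13! = 1/6435; Racah Σ t=0..0: t=0:+1/30240 = 1/30240; ⇒ 3j(4 2 6; -3 -1 4)² = 16/429, sgn +1
I_A²/I_B² = (28/715)/(16/429) = 21/20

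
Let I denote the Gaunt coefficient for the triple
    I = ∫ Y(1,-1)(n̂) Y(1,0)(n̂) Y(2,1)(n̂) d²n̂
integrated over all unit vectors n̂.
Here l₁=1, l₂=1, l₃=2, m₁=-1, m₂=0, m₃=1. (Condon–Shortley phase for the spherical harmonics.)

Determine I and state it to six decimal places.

-0.218510

Rules hold: Σm=0, L=4 even, 0≤2≤2.
N = 3·3·5 = 45
Δ = 0!·2!·2!/5! = 1/30
Racah Σ t=0..0: t=0:+1/1 = 1/1
⇒ 3j(1 1 2; 0 0 0)² = 2/15, sgn +1
Racah Σ t=0..0: t=0:+1/2 = 1/2
⇒ 3j(1 1 2; -1 0 1)² = 1/10, sgn -1
4πI² = N·(3j₀)²·(3jₘ)² = 3/5
I = -1·√(0.6/4π) = -0.21850969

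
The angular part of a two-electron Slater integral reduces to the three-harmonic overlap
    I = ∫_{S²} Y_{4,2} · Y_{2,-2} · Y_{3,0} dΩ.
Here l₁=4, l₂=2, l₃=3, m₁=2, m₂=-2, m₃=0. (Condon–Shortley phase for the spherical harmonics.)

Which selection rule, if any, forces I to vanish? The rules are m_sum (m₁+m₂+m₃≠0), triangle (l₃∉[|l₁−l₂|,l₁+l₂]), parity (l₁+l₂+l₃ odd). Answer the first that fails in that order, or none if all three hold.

parity

m₁+m₂+m₃ = 2 − 2 + 0 = 0  ✓
triangle: |4−2|=2 ≤ l₃=3 ≤ 4+2=6  ✓
parity: l₁+l₂+l₃ = 9 is odd  ✗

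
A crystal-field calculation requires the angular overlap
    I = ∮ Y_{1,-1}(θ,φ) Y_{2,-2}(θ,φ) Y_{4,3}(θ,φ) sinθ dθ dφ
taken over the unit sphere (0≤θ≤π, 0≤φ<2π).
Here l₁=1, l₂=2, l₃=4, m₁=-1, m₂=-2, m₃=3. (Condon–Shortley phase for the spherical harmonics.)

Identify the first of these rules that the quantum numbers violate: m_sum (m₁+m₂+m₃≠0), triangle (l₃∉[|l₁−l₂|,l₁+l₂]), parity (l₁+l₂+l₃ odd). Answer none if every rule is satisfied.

azimuthal sum: -1 − 2 + 3 = 0  ✓
1 ≤ 4 ≤ 3 (triangle on l)  ✗
L = 1 + 2 + 4 = 7 (odd)

triangle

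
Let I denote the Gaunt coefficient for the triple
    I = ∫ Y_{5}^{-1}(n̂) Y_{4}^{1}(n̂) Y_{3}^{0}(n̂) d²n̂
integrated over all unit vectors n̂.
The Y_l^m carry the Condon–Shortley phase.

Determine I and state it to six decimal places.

-0.115089

Checks pass: Σm=0; 12 even; l₃=3∈[1,9].
(2·5+1)(2·4+1)(2·3+1) = 693
Δ: 6! 4! 2! / 13! → 1/180180
sum: t=2:+1/576 t=3:−1/144 t=4:+1/576 = -1/288
3j²(5 4 3; 0 0 0) = Δ·Π!·Σ² = 20/1001  (sign +1)
sum: t=3:−1/432 t=4:+1/192 t=5:−1/1440 = 19/8640
3j²(5 4 3; -1 1 0) = Δ·Π!·Σ² = 361/30030  (sign -1)
combine: 4πI² = 693·20/1001·361/30030 = 2166/13013
take √, sign -1: I = -0.11508947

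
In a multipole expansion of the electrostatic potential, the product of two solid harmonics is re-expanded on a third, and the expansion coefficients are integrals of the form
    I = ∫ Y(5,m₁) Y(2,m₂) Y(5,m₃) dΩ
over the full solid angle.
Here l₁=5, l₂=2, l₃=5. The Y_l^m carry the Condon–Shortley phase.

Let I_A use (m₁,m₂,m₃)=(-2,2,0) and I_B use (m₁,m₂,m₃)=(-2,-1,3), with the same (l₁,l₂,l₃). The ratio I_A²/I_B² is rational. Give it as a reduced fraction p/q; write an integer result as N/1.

l's match ⇒ only the (l;m) 3-j factors differ between A and B.
A: triangle coeff Δ(5,2,5) = 1/38610; Σ_t [2,2]: t=2:+1/2880 = 1/2880; (3j)²=14/429 [(5 2 5; -2 2 0)], sign=-1
B: triangle coeff Δ(5,2,5) = 1/38610; Σ_t [0,1]: t=0:+1/10080 t=1:−1/2880 = -1/4032; (3j)²=10/429 [(5 2 5; -2 -1 3)], sign=-1
I_A²/I_B² = (14/429)/(10/429) = 7/5

7/5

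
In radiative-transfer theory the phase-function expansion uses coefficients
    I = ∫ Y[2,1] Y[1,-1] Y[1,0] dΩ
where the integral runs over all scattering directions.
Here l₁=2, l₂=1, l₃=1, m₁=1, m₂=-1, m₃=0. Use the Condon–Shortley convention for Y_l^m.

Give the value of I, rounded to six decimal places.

m-sum 0 ✓  L=4 even ✓  1≤1≤3 ✓
Π(2lᵢ+1) = 5×3×3 = 45
triangle coeff Δ(2,1,1) = 1/30
Σ_t [1,1]: t=1:−1/1 = -1/1
(3j)²=2/15 [(2 1 1; 0 0 0)], sign=+1
Σ_t [0,0]: t=0:+1/2 = 1/2
(3j)²=1/10 [(2 1 1; 1 -1 0)], sign=-1
⇒ 4πI² = 3/5
I = (-1)√(3/5/(4π)) = -0.21850969

-0.218510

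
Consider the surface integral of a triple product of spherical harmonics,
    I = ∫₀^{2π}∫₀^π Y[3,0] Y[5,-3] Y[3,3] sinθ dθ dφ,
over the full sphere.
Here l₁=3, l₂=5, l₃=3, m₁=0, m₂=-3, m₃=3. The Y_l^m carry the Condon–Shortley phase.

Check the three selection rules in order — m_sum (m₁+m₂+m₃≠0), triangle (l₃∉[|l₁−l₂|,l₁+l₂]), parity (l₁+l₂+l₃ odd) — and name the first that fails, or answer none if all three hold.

parity

m₁+m₂+m₃ = 0 − 3 + 3 = 0  ✓
triangle: |3−5|=2 ≤ l₃=3 ≤ 3+5=8  ✓
parity: l₁+l₂+l₃ = 11 is odd  ✗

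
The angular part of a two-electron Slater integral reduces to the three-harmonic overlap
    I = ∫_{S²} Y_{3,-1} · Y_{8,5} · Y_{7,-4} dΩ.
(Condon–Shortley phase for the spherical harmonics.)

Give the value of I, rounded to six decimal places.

m-sum 0 ✓  L=18 even ✓  5≤7≤11 ✓
Π(2lᵢ+1) = 7×17×15 = 1785
triangle coeff Δ(3,8,7) = 1/5290740
Σ_t [1,3]: t=1:−1/7257600 t=2:+1/2073600 t=3:−1/7257600 = 1/4838400
(3j)²=252/20995 [(3 8 7; 0 0 0)], sign=-1
Σ_t [2,4]: t=2:+1/319334400 t=3:−1/43545600 t=4:+1/104509440 = -59/5748019200
(3j)²=3481/406980 [(3 8 7; -1 5 -4)], sign=+1
⇒ 4πI² = 73101/398905
I = (-1)√(73101/398905/(4π)) = -0.12075969

-0.120760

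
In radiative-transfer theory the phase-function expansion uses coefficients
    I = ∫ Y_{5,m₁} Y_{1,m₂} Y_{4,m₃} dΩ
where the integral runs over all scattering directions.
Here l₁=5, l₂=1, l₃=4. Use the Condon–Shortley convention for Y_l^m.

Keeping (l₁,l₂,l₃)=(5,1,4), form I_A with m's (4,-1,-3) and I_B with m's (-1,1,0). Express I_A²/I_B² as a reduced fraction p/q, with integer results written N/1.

l's match ⇒ only the (l;m) 3-j factors differ between A and B.
A: triangle coeff Δ(5,1,4) = 1/495; Σ_t [0,0]: t=0:+1/10080 = 1/10080; (3j)²=4/55 [(5 1 4; 4 -1 -3)], sign=-1
B: triangle coeff Δ(5,1,4) = 1/495; Σ_t [2,2]: t=2:+1/1152 = 1/1152; (3j)²=1/33 [(5 1 4; -1 1 0)], sign=+1
I_A²/I_B² = (4/55)/(1/33) = 12/5

12/5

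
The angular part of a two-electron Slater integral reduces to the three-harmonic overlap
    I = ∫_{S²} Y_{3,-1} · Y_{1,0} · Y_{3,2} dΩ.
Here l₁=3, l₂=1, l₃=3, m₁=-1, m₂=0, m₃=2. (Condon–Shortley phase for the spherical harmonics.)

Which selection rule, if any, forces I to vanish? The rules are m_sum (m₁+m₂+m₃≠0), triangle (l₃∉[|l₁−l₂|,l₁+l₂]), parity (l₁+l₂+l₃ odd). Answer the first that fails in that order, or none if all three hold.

azimuthal sum: -1 + 0 + 2 = 1  ✗
2 ≤ 3 ≤ 4 (triangle on l)
L = 3 + 1 + 3 = 7 (odd)

m_sum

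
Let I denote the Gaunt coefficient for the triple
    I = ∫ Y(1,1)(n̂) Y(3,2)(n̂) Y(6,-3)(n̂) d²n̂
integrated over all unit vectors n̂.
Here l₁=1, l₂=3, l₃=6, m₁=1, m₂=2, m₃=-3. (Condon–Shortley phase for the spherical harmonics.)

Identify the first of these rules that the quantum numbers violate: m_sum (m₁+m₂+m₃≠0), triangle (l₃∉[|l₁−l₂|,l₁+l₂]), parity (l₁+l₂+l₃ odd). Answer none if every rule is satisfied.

azimuthal sum: 1 + 2 − 3 = 0  ✓
2 ≤ 6 ≤ 4 (triangle on l)  ✗
L = 1 + 3 + 6 = 10 (even)

triangle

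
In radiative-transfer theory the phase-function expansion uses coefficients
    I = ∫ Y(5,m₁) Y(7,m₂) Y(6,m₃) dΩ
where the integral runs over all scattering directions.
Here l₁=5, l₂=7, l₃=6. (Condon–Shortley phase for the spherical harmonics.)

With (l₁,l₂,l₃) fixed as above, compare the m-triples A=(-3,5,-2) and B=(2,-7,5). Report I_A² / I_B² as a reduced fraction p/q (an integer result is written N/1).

18/5005

l's match ⇒ only the (l;m) 3-j factors differ between A and B.
A: triangle coeff Δ(5,7,6) = 1/174594420; Σ_t [4,6]: t=4:+1/46448640 t=5:−1/3628800 t=6:+1/4147200 = -1/77414400; (3j)²=3/41990 [(5 7 6; -3 5 -2)], sign=-1
B: triangle coeff Δ(5,7,6) = 1/174594420; Σ_t [0,0]: t=0:+1/174182400 = 1/174182400; (3j)²=77/3876 [(5 7 6; 2 -7 5)], sign=-1
I_A²/I_B² = (3/41990)/(77/3876) = 18/5005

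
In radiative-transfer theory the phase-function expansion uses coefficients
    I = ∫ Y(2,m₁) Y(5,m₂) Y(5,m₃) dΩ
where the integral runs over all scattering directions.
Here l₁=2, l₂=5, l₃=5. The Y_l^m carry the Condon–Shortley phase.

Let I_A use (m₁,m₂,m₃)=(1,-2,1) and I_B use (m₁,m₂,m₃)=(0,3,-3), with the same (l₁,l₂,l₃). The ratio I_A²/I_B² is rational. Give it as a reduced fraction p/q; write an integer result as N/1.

l's match ⇒ only the (l;m) 3-j factors differ between A and B.
A: triangle coeff Δ(2,5,5) = 1/38610; Σ_t [0,1]: t=0:+1/1440 t=1:−1/2880 = 1/2880; (3j)²=7/715 [(2 5 5; 1 -2 1)], sign=+1
B: triangle coeff Δ(2,5,5) = 1/38610; Σ_t [0,2]: t=0:+1/161280 t=1:−1/5040 t=2:+1/5760 = -1/53760; (3j)²=1/4290 [(2 5 5; 0 3 -3)], sign=-1
I_A²/I_B² = (7/715)/(1/4290) = 42/1

42/1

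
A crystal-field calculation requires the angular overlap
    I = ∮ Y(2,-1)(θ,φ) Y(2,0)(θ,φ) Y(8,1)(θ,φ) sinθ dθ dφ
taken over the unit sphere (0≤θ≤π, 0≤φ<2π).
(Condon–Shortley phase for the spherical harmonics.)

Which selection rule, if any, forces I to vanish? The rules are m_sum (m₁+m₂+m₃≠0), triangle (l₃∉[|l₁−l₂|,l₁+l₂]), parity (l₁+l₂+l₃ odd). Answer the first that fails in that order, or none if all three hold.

m₁+m₂+m₃ = -1 + 0 + 1 = 0  ✓
triangle: |2−2|=0 ≤ l₃=8 ≤ 2+2=4  ✗
parity: l₁+l₂+l₃ = 12 is even

triangle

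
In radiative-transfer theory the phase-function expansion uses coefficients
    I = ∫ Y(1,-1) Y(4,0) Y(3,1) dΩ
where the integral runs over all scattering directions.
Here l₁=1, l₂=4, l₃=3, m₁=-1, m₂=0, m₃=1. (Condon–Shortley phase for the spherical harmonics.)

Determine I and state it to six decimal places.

0.150786

Rules hold: Σm=0, L=8 even, 3≤3≤5.
N = 3·9·7 = 189
Δ = 2!·0!·6!/9! = 1/252
Racah Σ t=1..1: t=1:−1/36 = -1/36
⇒ 3j(1 4 3; 0 0 0)² = 4/63, sgn +1
Racah Σ t=2..2: t=2:+1/96 = 1/96
⇒ 3j(1 4 3; -1 0 1)² = 1/42, sgn +1
4πI² = N·(3j₀)²·(3jₘ)² = 2/7
I = +1·√(0.285714/4π) = 0.15078601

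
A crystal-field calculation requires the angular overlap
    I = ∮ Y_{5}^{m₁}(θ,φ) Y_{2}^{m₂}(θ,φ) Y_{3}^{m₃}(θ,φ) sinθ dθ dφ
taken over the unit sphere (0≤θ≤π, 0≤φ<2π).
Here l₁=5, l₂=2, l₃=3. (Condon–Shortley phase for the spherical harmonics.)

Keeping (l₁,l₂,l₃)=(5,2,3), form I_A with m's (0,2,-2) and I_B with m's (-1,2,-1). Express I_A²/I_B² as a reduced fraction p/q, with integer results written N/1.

1/3

Shared (l₁,l₂,l₃)=(5,2,3): N and (l;000)² cancel in I_A²/I_B².
A: Δ = 4!·6!·0!/11! = 1/2310; Racah Σ t=4..4: t=4:+1/2880 = 1/2880; ⇒ 3j(5 2 3; 0 2 -2)² = 1/462, sgn -1
B: Δ = 4!·6!·0!/11! = 1/2310; Racah Σ t=4..4: t=4:+1/1152 = 1/1152; ⇒ 3j(5 2 3; -1 2 -1)² = 1/154, sgn +1
I_A²/I_B² = (1/462)/(1/154) = 1/3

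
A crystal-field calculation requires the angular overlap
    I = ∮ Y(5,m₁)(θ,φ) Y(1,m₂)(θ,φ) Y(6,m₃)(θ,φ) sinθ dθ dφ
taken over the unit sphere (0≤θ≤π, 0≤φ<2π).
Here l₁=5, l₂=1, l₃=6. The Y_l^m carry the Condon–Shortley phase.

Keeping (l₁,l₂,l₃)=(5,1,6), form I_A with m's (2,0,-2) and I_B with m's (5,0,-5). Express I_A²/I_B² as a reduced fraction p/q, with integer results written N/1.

32/11

Shared (l₁,l₂,l₃)=(5,1,6): N and (l;000)² cancel in I_A²/I_B².
A: Δ = 0!·10!·2!/13! = 1/858; Racah Σ t=0..0: t=0:+1/30240 = 1/30240; ⇒ 3j(5 1 6; 2 0 -2)² = 16/429, sgn +1
B: Δ = 0!·10!·2!/13! = 1/858; Racah Σ t=0..0: t=0:+1/3628800 = 1/3628800; ⇒ 3j(5 1 6; 5 0 -5)² = 1/78, sgn -1
I_A²/I_B² = (16/429)/(1/78) = 32/11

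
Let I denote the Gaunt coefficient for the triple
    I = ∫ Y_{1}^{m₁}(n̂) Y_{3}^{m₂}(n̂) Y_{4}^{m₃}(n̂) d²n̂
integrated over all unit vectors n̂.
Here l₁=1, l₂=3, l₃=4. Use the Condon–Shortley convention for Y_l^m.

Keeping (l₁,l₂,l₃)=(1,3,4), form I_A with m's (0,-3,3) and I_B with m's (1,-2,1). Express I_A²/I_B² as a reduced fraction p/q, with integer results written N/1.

Shared (l₁,l₂,l₃)=(1,3,4): N and (l;000)² cancel in I_A²/I_B².
A: Δ = 0!·2!·6!/9! = 1/252; Racah Σ t=0..0: t=0:+1/720 = 1/720; ⇒ 3j(1 3 4; 0 -3 3)² = 1/36, sgn -1
B: Δ = 0!·2!·6!/9! = 1/252; Racah Σ t=0..0: t=0:+1/240 = 1/240; ⇒ 3j(1 3 4; 1 -2 1)² = 1/84, sgn -1
I_A²/I_B² = (1/36)/(1/84) = 7/3

7/3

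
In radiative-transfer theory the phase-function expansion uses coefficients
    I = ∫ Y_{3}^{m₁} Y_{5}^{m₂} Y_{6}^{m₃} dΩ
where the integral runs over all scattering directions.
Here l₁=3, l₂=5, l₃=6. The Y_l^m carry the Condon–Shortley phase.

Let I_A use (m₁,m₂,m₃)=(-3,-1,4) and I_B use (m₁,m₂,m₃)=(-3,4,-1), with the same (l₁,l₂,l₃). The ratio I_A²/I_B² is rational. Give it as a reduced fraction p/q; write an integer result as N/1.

7/1

l's match ⇒ only the (l;m) 3-j factors differ between A and B.
A: triangle coeff Δ(3,5,6) = 1/675675; Σ_t [2,2]: t=2:+1/69120 = 1/69120; (3j)²=4/143 [(3 5 6; -3 -1 4)], sign=+1
B: triangle coeff Δ(3,5,6) = 1/675675; Σ_t [2,2]: t=2:+1/241920 = 1/241920; (3j)²=4/1001 [(3 5 6; -3 4 -1)], sign=-1
I_A²/I_B² = (4/143)/(4/1001) = 7/1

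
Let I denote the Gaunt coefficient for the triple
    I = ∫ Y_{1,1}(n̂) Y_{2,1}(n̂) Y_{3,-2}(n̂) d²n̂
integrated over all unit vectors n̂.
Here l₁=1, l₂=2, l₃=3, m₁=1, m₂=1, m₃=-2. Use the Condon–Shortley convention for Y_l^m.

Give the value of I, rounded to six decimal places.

m-sum 0 ✓  L=6 even ✓  1≤3≤3 ✓
Π(2lᵢ+1) = 3×5×7 = 105
triangle coeff Δ(1,2,3) = 1/105
Σ_t [0,0]: t=0:+1/4 = 1/4
(3j)²=3/35 [(1 2 3; 0 0 0)], sign=-1
Σ_t [0,0]: t=0:+1/12 = 1/12
(3j)²=2/21 [(1 2 3; 1 1 -2)], sign=-1
⇒ 4πI² = 6/7
I = (+1)√(6/7/(4π)) = 0.26116903

0.261169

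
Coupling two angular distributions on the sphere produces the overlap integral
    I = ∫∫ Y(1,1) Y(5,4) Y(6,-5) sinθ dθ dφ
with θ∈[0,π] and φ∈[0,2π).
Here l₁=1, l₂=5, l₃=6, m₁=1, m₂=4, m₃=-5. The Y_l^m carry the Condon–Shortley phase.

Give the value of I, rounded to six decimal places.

m-sum 0 ✓  L=12 even ✓  4≤6≤6 ✓
Π(2lᵢ+1) = 3×11×13 = 429
triangle coeff Δ(1,5,6) = 1/858
Σ_t [0,0]: t=0:+1/14400 = 1/14400
(3j)²=6/143 [(1 5 6; 0 0 0)], sign=+1
Σ_t [0,0]: t=0:+1/725760 = 1/725760
(3j)²=5/78 [(1 5 6; 1 4 -5)], sign=-1
⇒ 4πI² = 15/13
I = (-1)√(15/13/(4π)) = -0.30301841

-0.303018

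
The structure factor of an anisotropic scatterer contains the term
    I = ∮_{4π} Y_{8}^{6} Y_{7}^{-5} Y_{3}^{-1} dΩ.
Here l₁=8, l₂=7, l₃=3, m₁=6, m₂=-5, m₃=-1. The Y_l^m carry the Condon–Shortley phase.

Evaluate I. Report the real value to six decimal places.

0.053058

Rules hold: Σm=0, L=18 even, 1≤3≤15.
N = 17·15·7 = 1785
Δ = 12!·4!·2!/19! = 1/5290740
Racah Σ t=5..7: t=5:−1/7257600 t=6:+1/2073600 t=7:−1/7257600 = 1/4838400
⇒ 3j(8 7 3; 0 0 0)² = 252/20995, sgn -1
Racah Σ t=0..2: t=0:+1/3832012800 t=1:−1/239500800 t=2:+1/348364800 = -1/958003200
⇒ 3j(8 7 3; 6 -5 -1)² = 8/4845, sgn -1
4πI² = N·(3j₀)²·(3jₘ)² = 14112/398905
I = +1·√(0.0353768/4π) = 0.05305846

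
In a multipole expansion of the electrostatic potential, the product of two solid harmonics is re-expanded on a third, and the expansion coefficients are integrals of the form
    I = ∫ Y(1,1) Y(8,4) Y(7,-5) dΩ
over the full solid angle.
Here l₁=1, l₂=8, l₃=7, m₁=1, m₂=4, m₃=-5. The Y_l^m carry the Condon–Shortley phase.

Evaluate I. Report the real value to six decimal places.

m-sum 0 ✓  L=16 even ✓  7≤7≤9 ✓
Π(2lᵢ+1) = 3×17×15 = 765
triangle coeff Δ(1,8,7) = 1/2040
Σ_t [1,1]: t=1:−1/25401600 = -1/25401600
(3j)²=8/255 [(1 8 7; 0 0 0)], sign=+1
Σ_t [0,0]: t=0:+1/1916006400 = 1/1916006400
(3j)²=1/340 [(1 8 7; 1 4 -5)], sign=+1
⇒ 4πI² = 6/85
I = (+1)√(6/85/(4π)) = 0.07494820

0.074948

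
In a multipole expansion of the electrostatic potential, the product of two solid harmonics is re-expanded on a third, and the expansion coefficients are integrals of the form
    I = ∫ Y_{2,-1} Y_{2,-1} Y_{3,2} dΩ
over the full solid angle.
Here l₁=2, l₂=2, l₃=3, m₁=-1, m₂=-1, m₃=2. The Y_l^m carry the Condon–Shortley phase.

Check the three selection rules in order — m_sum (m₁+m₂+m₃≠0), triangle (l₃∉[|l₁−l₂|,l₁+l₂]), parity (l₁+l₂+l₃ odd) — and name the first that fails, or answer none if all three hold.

parity

m₁+m₂+m₃ = -1 − 1 + 2 = 0  ✓
triangle: |2−2|=0 ≤ l₃=3 ≤ 2+2=4  ✓
parity: l₁+l₂+l₃ = 7 is odd  ✗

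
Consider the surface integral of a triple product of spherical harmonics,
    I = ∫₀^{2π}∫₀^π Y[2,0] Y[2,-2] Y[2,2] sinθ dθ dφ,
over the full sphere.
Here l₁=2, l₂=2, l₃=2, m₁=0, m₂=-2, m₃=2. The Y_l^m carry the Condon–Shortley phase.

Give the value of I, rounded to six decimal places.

Rules hold: Σm=0, L=6 even, 0≤2≤4.
N = 5·5·5 = 125
Δ = 2!·2!·2!/7! = 1/630
Racah Σ t=0..2: t=0:+1/8 t=1:−1/1 t=2:+1/8 = -3/4
⇒ 3j(2 2 2; 0 0 0)² = 2/35, sgn -1
Racah Σ t=0..0: t=0:+1/8 = 1/8
⇒ 3j(2 2 2; 0 -2 2)² = 2/35, sgn +1
4πI² = N·(3j₀)²·(3jₘ)² = 20/49
I = -1·√(0.408163/4π) = -0.18022375

-0.180224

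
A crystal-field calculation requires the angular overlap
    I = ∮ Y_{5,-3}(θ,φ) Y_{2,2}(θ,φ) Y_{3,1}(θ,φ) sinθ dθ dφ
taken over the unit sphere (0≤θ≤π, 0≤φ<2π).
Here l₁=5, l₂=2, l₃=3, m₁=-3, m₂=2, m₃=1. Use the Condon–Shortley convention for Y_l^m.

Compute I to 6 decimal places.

-0.200476

Checks pass: Σm=0; 10 even; l₃=3∈[3,7].
(2·5+1)(2·2+1)(2·3+1) = 385
Δ: 4! 6! 0! / 11! → 1/2310
sum: t=2:+1/144 = 1/144
3j²(5 2 3; 0 0 0) = Δ·Π!·Σ² = 10/231  (sign -1)
sum: t=4:+1/1152 = 1/1152
3j²(5 2 3; -3 2 1) = Δ·Π!·Σ² = 1/33  (sign +1)
combine: 4πI² = 385·10/231·1/33 = 50/99
take √, sign -1: I = -0.20047604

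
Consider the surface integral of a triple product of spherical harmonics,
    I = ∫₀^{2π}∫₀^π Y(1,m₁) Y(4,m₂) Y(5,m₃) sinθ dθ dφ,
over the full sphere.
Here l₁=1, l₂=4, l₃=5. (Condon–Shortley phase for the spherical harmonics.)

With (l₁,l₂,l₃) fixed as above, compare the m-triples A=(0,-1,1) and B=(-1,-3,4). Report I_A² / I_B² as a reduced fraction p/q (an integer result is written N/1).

l's match ⇒ only the (l;m) 3-j factors differ between A and B.
A: triangle coeff Δ(1,4,5) = 1/495; Σ_t [0,0]: t=0:+1/720 = 1/720; (3j)²=8/165 [(1 4 5; 0 -1 1)], sign=+1
B: triangle coeff Δ(1,4,5) = 1/495; Σ_t [0,0]: t=0:+1/10080 = 1/10080; (3j)²=4/55 [(1 4 5; -1 -3 4)], sign=-1
I_A²/I_B² = (8/165)/(4/55) = 2/3

2/3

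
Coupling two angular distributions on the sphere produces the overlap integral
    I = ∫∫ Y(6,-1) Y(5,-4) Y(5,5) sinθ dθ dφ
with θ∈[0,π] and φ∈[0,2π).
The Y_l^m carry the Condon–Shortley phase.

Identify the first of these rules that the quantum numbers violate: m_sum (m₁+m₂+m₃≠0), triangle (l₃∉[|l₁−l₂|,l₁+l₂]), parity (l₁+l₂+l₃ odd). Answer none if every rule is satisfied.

azimuthal sum: -1 − 4 + 5 = 0  ✓
1 ≤ 5 ≤ 11 (triangle on l)  ✓
L = 6 + 5 + 5 = 16 (even)  ✓

none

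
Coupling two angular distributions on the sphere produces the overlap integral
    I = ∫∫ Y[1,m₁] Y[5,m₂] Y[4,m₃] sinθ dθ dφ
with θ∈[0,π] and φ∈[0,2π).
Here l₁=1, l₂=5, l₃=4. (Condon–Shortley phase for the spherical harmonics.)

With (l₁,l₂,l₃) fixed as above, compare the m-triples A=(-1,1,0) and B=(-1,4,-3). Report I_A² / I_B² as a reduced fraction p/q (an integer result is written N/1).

5/12

l's match ⇒ only the (l;m) 3-j factors differ between A and B.
A: triangle coeff Δ(1,5,4) = 1/495; Σ_t [2,2]: t=2:+1/1152 = 1/1152; (3j)²=1/33 [(1 5 4; -1 1 0)], sign=+1
B: triangle coeff Δ(1,5,4) = 1/495; Σ_t [2,2]: t=2:+1/10080 = 1/10080; (3j)²=4/55 [(1 5 4; -1 4 -3)], sign=-1
I_A²/I_B² = (1/33)/(4/55) = 5/12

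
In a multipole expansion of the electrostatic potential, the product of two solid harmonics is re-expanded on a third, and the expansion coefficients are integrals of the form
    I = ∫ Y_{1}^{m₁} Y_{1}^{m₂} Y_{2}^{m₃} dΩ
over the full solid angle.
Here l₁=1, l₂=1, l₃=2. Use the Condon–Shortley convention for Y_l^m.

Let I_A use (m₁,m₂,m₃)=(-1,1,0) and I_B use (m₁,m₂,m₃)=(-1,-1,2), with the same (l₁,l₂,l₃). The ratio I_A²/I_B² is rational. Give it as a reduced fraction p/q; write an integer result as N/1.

1/6

l's match ⇒ only the (l;m) 3-j factors differ between A and B.
A: triangle coeff Δ(1,1,2) = 1/30; Σ_t [0,0]: t=0:+1/4 = 1/4; (3j)²=1/30 [(1 1 2; -1 1 0)], sign=+1
B: triangle coeff Δ(1,1,2) = 1/30; Σ_t [0,0]: t=0:+1/4 = 1/4; (3j)²=1/5 [(1 1 2; -1 -1 2)], sign=+1
I_A²/I_B² = (1/30)/(1/5) = 1/6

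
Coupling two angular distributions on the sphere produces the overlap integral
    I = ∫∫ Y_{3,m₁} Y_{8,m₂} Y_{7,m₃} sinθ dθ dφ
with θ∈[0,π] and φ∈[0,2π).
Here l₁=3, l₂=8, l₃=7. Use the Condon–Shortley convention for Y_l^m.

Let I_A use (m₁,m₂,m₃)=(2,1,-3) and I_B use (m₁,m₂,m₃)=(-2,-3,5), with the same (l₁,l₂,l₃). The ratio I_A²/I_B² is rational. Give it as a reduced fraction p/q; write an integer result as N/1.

l's match ⇒ only the (l;m) 3-j factors differ between A and B.
A: triangle coeff Δ(3,8,7) = 1/5290740; Σ_t [0,1]: t=0:+1/52254720 t=1:−1/11612160 = -1/14929920; (3j)²=1225/75582 [(3 8 7; 2 1 -3)], sign=-1
B: triangle coeff Δ(3,8,7) = 1/5290740; Σ_t [3,4]: t=3:−1/87091200 t=4:+1/958003200 = -1/95800320; (3j)²=1000/88179 [(3 8 7; -2 -3 5)], sign=-1
I_A²/I_B² = (1225/75582)/(1000/88179) = 343/240

343/240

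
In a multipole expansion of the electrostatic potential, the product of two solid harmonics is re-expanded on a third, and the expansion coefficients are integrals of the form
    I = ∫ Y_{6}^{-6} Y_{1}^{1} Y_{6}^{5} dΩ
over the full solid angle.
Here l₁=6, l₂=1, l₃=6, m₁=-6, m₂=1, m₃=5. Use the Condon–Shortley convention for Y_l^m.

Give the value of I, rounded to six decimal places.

Σlᵢ=13 odd — θ-integrand is odd under cosθ→−cosθ; I=0

0.000000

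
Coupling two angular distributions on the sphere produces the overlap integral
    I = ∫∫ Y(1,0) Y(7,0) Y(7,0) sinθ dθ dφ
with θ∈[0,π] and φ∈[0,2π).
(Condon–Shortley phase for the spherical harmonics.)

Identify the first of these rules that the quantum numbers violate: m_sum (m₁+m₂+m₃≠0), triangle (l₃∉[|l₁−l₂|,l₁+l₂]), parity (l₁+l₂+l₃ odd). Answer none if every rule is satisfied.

azimuthal sum: 0 + 0 + 0 = 0  ✓
6 ≤ 7 ≤ 8 (triangle on l)  ✓
L = 1 + 7 + 7 = 15 (odd)  ✗

parity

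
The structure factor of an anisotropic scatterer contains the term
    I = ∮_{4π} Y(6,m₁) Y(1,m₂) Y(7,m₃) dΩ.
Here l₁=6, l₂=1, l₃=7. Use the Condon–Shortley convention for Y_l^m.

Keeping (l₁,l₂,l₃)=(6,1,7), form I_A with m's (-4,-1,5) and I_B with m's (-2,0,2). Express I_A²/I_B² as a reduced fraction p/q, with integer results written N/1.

22/15

Shared (l₁,l₂,l₃)=(6,1,7): N and (l;000)² cancel in I_A²/I_B².
A: Δ = 0!·12!·2!/15! = 1/1365; Racah Σ t=0..0: t=0:+1/14515200 = 1/14515200; ⇒ 3j(6 1 7; -4 -1 5)² = 22/455, sgn +1
B: Δ = 0!·12!·2!/15! = 1/1365; Racah Σ t=0..0: t=0:+1/967680 = 1/967680; ⇒ 3j(6 1 7; -2 0 2)² = 3/91, sgn -1
I_A²/I_B² = (22/455)/(3/91) = 22/15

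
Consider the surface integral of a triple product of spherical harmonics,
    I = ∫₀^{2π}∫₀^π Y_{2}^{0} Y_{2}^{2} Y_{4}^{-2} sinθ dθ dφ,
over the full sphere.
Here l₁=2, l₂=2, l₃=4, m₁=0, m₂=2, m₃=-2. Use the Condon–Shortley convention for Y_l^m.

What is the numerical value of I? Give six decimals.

0.156078

Rules hold: Σm=0, L=8 even, 0≤4≤4.
N = 5·5·9 = 225
Δ = 0!·4!·4!/9! = 1/630
Racah Σ t=0..0: t=0:+1/16 = 1/16
⇒ 3j(2 2 4; 0 0 0)² = 2/35, sgn +1
Racah Σ t=0..0: t=0:+1/96 = 1/96
⇒ 3j(2 2 4; 0 2 -2)² = 1/42, sgn +1
4πI² = N·(3j₀)²·(3jₘ)² = 15/49
I = +1·√(0.306122/4π) = 0.15607835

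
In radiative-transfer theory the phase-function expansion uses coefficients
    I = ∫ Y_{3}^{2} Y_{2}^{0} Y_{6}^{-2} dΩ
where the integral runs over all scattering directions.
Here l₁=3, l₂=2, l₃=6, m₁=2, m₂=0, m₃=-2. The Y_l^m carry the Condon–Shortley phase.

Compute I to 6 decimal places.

triangle: need 1≤l₃≤5, have 6; I=0

0.000000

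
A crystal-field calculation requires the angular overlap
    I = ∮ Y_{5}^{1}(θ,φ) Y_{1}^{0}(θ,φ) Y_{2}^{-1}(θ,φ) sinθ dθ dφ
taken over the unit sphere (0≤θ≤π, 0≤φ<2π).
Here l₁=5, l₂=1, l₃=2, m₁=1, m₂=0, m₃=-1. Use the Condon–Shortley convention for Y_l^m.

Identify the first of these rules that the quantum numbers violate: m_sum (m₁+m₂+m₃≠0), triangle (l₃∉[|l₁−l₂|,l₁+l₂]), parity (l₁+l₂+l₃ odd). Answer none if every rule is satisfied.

azimuthal sum: 1 + 0 − 1 = 0  ✓
4 ≤ 2 ≤ 6 (triangle on l)  ✗
L = 5 + 1 + 2 = 8 (even)

triangle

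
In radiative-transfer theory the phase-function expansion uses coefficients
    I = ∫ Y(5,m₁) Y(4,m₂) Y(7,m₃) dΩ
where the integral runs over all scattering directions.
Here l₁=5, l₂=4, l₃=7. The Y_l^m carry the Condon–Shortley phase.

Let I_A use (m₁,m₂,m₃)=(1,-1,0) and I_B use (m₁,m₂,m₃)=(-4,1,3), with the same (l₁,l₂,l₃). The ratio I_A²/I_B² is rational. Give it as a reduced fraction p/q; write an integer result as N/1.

392/38025

Shared (l₁,l₂,l₃)=(5,4,7): N and (l;000)² cancel in I_A²/I_B².
A: Δ = 2!·8!·6!/17! = 1/6126120; Racah Σ t=0..2: t=0:+1/41472 t=1:−1/34560 t=2:+1/345600 = -1/518400; ⇒ 3j(5 4 7; 1 -1 0)² = 7/36465, sgn +1
B: Δ = 2!·8!·6!/17! = 1/6126120; Racah Σ t=1..2: t=1:−1/1935360 t=2:+1/362880 = 13/5806080; ⇒ 3j(5 4 7; -4 1 3)² = 195/10472, sgn +1
I_A²/I_B² = (7/36465)/(195/10472) = 392/38025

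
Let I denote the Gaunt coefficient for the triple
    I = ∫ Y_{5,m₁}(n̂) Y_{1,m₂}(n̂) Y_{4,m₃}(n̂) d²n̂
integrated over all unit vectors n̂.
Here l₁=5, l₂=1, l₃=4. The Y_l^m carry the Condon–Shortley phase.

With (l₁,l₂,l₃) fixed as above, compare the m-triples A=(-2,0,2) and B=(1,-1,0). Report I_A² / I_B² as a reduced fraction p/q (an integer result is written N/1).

7/5

Shared (l₁,l₂,l₃)=(5,1,4): N and (l;000)² cancel in I_A²/I_B².
A: Δ = 2!·8!·0!/11! = 1/495; Racah Σ t=1..1: t=1:−1/1440 = -1/1440; ⇒ 3j(5 1 4; -2 0 2)² = 7/165, sgn -1
B: Δ = 2!·8!·0!/11! = 1/495; Racah Σ t=0..0: t=0:+1/1152 = 1/1152; ⇒ 3j(5 1 4; 1 -1 0)² = 1/33, sgn +1
I_A²/I_B² = (7/165)/(1/33) = 7/5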